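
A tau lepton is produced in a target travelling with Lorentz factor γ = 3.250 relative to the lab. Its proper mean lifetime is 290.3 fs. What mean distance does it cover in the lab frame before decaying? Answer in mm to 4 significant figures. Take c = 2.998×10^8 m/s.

β = √(1 − 1/γ²) = √(1 − 1/3.250²) = 0.951486
Dilated lifetime: Δt = γτ₀ = 3.250 × 290.3 fs = 943.475 fs
d = vΔt = 0.951486c × 943.475 fs = 2.85255×10^8 m/s × 9.43475×10^-13 s = 0.2691 mm

d ≈ 0.2691 mm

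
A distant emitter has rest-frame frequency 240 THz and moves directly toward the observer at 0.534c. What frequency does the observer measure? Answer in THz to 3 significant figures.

f_obs ≈ 435 THz

Relativistic Doppler: f_obs = f_src √((1+β)/(1−β))
= 240 × √(1.5340/0.46600) = 240 × 1.8143 = 435 THz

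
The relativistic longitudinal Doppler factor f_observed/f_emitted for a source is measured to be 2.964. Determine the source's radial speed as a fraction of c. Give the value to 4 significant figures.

β ≈ 0.7956

f_obs/f_src = √((1+β)/(1−β)) = 2.964  ⇒  (1+β)/(1−β) = 8.78530
β = |1 − D²|/(1 + D²) = |1 − 8.78530|/(1 + 8.78530) = 0.7956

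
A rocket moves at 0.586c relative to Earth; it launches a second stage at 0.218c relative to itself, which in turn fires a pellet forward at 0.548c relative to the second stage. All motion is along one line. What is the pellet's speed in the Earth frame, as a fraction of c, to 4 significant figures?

u ≈ 0.9067c

Compose boost 2: (0.218 + 0.586)/(1 + 0.218×0.586) = 0.8040/1.12775 = 0.712925
Compose boost 3: (0.548 + 0.712925)/(1 + 0.548×0.712925) = 1.26093/1.39068 = 0.9067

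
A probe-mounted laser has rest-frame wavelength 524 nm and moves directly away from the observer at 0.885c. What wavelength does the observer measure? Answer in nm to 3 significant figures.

Relativistic Doppler: λ_obs = λ_src √((1+β)/(1−β))
= 524 × √(1.8850/0.11500) = 524 × 4.0486 = 2120 nm

λ_obs ≈ 2120 nm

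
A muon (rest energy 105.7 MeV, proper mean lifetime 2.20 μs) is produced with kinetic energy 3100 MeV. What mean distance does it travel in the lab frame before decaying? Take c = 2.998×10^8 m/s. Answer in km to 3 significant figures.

d ≈ 20.0 km

γ = 1 + K/(m₀c²) = 1 + 3100/105.7 = 30.328
β = √(1 − 1/γ²) = 0.99946
Dilated lifetime: γτ₀ = 30.328 × 2.20 μs = 66.722 μs
d = βc·γτ₀ = 0.99946 × (2.998×10^8 m/s) × 6.6722×10^-5 s = 20.0 km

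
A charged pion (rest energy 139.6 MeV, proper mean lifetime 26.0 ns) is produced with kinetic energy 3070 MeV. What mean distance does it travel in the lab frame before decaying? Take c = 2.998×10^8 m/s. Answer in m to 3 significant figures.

γ = 1 + K/(m₀c²) = 1 + 3070/139.6 = 22.991
β = √(1 − 1/γ²) = 0.99905
Dilated lifetime: γτ₀ = 22.991 × 26.0 ns = 597.78 ns
d = βc·γτ₀ = 0.99905 × (2.998×10^8 m/s) × 5.9778×10^-7 s = 179 m

d ≈ 179 m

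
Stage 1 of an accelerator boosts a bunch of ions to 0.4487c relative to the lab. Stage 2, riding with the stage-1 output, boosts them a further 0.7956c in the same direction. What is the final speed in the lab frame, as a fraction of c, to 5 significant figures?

u ≈ 0.91696c

Compose boost 2: (0.7956 + 0.4487)/(1 + 0.7956×0.4487) = 1.2443/1.356986 = 0.91696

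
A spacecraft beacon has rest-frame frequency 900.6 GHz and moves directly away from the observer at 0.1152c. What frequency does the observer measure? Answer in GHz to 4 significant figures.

Relativistic Doppler: f_obs = f_src √((1−β)/(1+β))
= 900.6 × √(0.884800/1.11520) = 900.6 × 0.890730 = 802.2 GHz

f_obs ≈ 802.2 GHz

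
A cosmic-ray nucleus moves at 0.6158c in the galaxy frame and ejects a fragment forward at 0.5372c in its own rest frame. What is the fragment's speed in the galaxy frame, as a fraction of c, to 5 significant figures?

Compose boost 2: (0.5372 + 0.6158)/(1 + 0.5372×0.6158) = 1.1530/1.330808 = 0.86639

u ≈ 0.86639c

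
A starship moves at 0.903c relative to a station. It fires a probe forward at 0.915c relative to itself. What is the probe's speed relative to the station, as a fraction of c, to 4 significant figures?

Relativistic velocity addition: u = (u' + v)/(1 + u'v/c²)
= (0.915 + 0.903)/(1 + 0.915×0.903) = 1.818/1.82625 = 0.9955

u ≈ 0.9955c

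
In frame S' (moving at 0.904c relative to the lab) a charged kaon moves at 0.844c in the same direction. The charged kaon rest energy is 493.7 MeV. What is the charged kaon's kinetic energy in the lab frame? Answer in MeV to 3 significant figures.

K ≈ 3300 MeV

u_lab = (0.844 + 0.904)/(1 + 0.844×0.904) = 0.991505
γ = 1/√(1 − 0.991505²) = 7.6884
K = (γ − 1)m₀c² = (7.6884 − 1) × 493.7 = 6.6884 × 493.7 = 3300 MeV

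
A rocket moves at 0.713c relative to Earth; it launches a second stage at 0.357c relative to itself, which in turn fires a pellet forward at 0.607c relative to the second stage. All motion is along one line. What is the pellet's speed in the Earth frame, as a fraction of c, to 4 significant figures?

Compose boost 2: (0.357 + 0.713)/(1 + 0.357×0.713) = 1.070/1.25454 = 0.852902
Compose boost 3: (0.607 + 0.852902)/(1 + 0.607×0.852902) = 1.45990/1.51771 = 0.9619

u ≈ 0.9619c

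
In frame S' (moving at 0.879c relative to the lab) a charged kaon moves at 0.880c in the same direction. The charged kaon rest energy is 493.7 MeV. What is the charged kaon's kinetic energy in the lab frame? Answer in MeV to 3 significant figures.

K ≈ 3370 MeV

u_lab = (0.880 + 0.879)/(1 + 0.880×0.879) = 0.991813
γ = 1/√(1 − 0.991813²) = 7.8309
K = (γ − 1)m₀c² = (7.8309 − 1) × 493.7 = 6.8309 × 493.7 = 3370 MeV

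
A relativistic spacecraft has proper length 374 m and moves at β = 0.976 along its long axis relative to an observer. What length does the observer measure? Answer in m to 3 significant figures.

L ≈ 81.4 m

γ = 1/√(1 − 0.976²) = 4.5920
Length contraction: L = L₀/γ = 374/4.5920 = 81.4 m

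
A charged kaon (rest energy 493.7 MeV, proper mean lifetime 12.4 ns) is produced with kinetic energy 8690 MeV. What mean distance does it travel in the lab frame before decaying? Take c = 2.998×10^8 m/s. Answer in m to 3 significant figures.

γ = 1 + K/(m₀c²) = 1 + 8690/493.7 = 18.602
β = √(1 − 1/γ²) = 0.99855
Dilated lifetime: γτ₀ = 18.602 × 12.4 ns = 230.66 ns
d = βc·γτ₀ = 0.99855 × (2.998×10^8 m/s) × 2.3066×10^-7 s = 69.1 m

d ≈ 69.1 m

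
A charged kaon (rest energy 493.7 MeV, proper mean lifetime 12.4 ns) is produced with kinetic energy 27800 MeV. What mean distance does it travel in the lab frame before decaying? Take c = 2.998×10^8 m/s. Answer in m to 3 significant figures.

γ = 1 + K/(m₀c²) = 1 + 27800/493.7 = 57.309
β = √(1 − 1/γ²) = 0.99985
Dilated lifetime: γτ₀ = 57.309 × 12.4 ns = 710.64 ns
d = βc·γτ₀ = 0.99985 × (2.998×10^8 m/s) × 7.1064×10^-7 s = 213 m

d ≈ 213 m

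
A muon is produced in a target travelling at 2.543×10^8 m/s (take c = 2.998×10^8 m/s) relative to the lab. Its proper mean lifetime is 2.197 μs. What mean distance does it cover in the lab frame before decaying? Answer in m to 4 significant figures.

d ≈ 1055 m

β = v/c = 2.543×10^8 / 2.998×10^8 = 0.848232
γ = 1/√(1 − 0.848232²) = 1.88813
Dilated lifetime: Δt = γτ₀ = 1.88813 × 2.197 μs = 4.14822 μs
d = vΔt = 0.848232c × 4.14822 μs = 2.54300×10^8 m/s × 4.14822×10^-6 s = 1055 m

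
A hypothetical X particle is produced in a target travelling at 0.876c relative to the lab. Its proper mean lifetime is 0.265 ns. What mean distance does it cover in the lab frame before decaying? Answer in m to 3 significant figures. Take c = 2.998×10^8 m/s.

d ≈ 0.144 m

γ = 1/√(1 − 0.876²) = 2.0734
Dilated lifetime: Δt = γτ₀ = 2.0734 × 0.265 ns = 0.54944 ns
d = vΔt = 0.876c × 0.54944 ns = 2.6262×10^8 m/s × 5.4944×10^-10 s = 0.144 m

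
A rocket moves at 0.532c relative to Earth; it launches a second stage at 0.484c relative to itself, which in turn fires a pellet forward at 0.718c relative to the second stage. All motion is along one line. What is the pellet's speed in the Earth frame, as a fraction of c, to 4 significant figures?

Compose boost 2: (0.484 + 0.532)/(1 + 0.484×0.532) = 1.016/1.25749 = 0.807960
Compose boost 3: (0.718 + 0.807960)/(1 + 0.718×0.807960) = 1.52596/1.58012 = 0.9657

u ≈ 0.9657c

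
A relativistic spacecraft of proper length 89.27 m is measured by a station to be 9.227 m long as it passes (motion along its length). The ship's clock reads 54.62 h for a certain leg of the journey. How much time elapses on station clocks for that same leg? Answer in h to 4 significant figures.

Δt ≈ 528.4 h

Length contraction ⇒ γ = L₀/L = 89.27/9.227 = 9.67487
Time dilation: Δt = γτ₀ = 9.67487 × 54.62 h = 528.4 h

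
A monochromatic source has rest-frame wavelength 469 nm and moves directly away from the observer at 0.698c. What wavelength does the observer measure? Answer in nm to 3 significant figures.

λ_obs ≈ 1110 nm

Relativistic Doppler: λ_obs = λ_src √((1+β)/(1−β))
= 469 × √(1.6980/0.30200) = 469 × 2.3712 = 1110 nm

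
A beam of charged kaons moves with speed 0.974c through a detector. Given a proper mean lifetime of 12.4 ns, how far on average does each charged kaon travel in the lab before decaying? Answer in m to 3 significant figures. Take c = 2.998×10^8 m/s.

γ = 1/√(1 − 0.974²) = 4.4141
Dilated lifetime: Δt = γτ₀ = 4.4141 × 12.4 ns = 54.735 ns
d = vΔt = 0.974c × 54.735 ns = 2.9201×10^8 m/s × 5.4735×10^-8 s = 16.0 m

d ≈ 16.0 m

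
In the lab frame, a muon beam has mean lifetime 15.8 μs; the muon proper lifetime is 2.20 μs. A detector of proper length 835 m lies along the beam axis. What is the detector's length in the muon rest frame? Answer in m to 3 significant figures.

L ≈ 116 m

Time dilation ⇒ γ = Δt/τ₀ = 15.8/2.20 = 7.1818
Length contraction: L = L₀/γ = 835/7.1818 = 116 m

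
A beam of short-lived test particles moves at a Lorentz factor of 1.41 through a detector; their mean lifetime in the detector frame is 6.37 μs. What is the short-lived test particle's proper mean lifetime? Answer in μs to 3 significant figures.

τ₀ ≈ 4.52 μs

γ = 1.41 (given)
Proper time: τ₀ = Δt/γ = 6.37/1.41 = 4.52 μs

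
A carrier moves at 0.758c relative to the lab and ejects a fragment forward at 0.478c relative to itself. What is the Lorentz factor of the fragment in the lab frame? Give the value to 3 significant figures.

γ ≈ 2.38

u_lab = (0.478 + 0.758)/(1 + 0.478×0.758) = 1.236/1.36232 = 0.907273
γ = 1/√(1 − 0.907273²) = 2.38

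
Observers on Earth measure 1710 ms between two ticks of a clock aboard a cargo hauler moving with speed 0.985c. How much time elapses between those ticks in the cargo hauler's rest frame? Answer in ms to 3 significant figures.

γ = 1/√(1 − 0.985²) = 5.7953
Proper time: τ₀ = Δt/γ = 1710/5.7953 = 295 ms

τ₀ ≈ 295 ms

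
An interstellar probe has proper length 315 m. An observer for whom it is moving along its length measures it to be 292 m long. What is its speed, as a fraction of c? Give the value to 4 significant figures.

γ = L₀/L = 315/292 = 1.07877
β = √(1 − 1/γ²) = 0.3751

β ≈ 0.3751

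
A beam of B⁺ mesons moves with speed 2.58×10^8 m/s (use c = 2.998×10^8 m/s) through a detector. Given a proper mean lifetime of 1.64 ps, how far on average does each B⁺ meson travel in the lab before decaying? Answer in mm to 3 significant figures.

d ≈ 0.831 mm

β = v/c = 2.58×10^8 / 2.998×10^8 = 0.86057
γ = 1/√(1 − 0.86057²) = 1.9634
Dilated lifetime: Δt = γτ₀ = 1.9634 × 1.64 ps = 3.2199 ps
d = vΔt = 0.86057c × 3.2199 ps = 2.5800×10^8 m/s × 3.2199×10^-12 s = 0.831 mm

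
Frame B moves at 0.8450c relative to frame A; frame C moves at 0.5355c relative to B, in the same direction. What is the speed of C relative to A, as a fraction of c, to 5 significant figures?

Compose boost 2: (0.5355 + 0.8450)/(1 + 0.5355×0.8450) = 1.3805/1.452497 = 0.95043

u ≈ 0.95043c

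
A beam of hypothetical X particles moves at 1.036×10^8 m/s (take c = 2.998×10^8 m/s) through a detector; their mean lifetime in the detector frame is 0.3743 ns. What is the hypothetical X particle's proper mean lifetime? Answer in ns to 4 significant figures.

τ₀ ≈ 0.3512 ns

β = v/c = 1.036×10^8 / 2.998×10^8 = 0.345564
γ = 1/√(1 − 0.345564²) = 1.06565
Proper time: τ₀ = Δt/γ = 0.3743/1.06565 = 0.3512 ns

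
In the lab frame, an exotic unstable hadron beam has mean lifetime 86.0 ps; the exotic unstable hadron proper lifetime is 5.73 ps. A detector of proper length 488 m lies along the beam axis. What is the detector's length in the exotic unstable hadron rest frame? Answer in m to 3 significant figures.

L ≈ 32.5 m

Time dilation ⇒ γ = Δt/τ₀ = 86.0/5.73 = 15.009
Length contraction: L = L₀/γ = 488/15.009 = 32.5 m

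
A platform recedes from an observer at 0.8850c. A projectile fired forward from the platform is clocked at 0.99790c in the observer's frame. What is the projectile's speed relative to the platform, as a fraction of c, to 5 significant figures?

u' ≈ 0.96613c

Inverse velocity addition: u' = (u − v)/(1 − uv/c²)
= (0.99790 − 0.8850)/(1 − 0.99790×0.8850) = 0.11290/0.1168585 = 0.96613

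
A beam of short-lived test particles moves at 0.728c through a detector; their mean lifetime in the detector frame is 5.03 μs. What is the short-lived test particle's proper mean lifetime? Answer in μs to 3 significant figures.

τ₀ ≈ 3.45 μs

γ = 1/√(1 − 0.728²) = 1.4586
Proper time: τ₀ = Δt/γ = 5.03/1.4586 = 3.45 μs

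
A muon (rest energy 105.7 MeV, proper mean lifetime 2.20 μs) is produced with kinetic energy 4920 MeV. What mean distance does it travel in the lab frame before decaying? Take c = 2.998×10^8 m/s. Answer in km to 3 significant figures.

d ≈ 31.4 km

γ = 1 + K/(m₀c²) = 1 + 4920/105.7 = 47.547
β = √(1 − 1/γ²) = 0.99978
Dilated lifetime: γτ₀ = 47.547 × 2.20 μs = 104.60 μs
d = βc·γτ₀ = 0.99978 × (2.998×10^8 m/s) × 0.00010460 s = 31.4 km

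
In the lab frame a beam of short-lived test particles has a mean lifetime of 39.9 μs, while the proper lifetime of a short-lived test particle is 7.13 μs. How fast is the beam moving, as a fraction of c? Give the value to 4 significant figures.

γ = Δt/τ₀ = 39.9/7.13 = 5.59607
β = √(1 − 1/γ²) = √(1 − 1/5.59607²) = 0.9839

β ≈ 0.9839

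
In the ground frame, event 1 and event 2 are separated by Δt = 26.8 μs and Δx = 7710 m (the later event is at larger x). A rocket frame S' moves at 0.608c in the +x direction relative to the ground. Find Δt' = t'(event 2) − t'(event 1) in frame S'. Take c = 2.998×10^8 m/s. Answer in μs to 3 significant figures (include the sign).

γ = 1/√(1 − 0.608²) = 1.2595
Δt' = γ(Δt − vΔx/c²) = 1.2595 × (26.8 μs − 0.608×7710 m / (2.998×10^8 m/s))
= 1.2595 × (11.164 μs) = 14.1 μs

Δt' ≈ 14.1 μs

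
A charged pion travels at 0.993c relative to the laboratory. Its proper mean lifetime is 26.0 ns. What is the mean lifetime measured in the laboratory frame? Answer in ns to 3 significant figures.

Δt ≈ 220 ns

γ = 1/√(1 − 0.993²) = 8.4664
Time dilation: Δt = γτ₀ = 8.4664 × 26.0 ns = 220 ns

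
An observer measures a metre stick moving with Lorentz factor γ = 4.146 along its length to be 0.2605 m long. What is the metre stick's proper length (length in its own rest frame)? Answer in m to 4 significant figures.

L₀ ≈ 1.080 m

γ = 4.146 (given)
L₀ = γL = 4.146 × 0.2605 = 1.080 m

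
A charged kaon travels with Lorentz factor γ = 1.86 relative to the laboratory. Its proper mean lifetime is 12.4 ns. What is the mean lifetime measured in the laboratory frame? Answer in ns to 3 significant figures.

Δt ≈ 23.1 ns

γ = 1.86 (given)
Time dilation: Δt = γτ₀ = 1.86 × 12.4 ns = 23.1 ns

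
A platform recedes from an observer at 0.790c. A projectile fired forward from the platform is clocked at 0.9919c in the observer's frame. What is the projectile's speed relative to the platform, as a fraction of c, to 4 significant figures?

Inverse velocity addition: u' = (u − v)/(1 − uv/c²)
= (0.9919 − 0.790)/(1 − 0.9919×0.790) = 0.2019/0.216399 = 0.9330

u' ≈ 0.9330c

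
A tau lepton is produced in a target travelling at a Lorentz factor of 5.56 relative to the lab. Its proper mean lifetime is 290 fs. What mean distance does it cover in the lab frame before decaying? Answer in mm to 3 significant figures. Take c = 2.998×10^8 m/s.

β = √(1 − 1/γ²) = √(1 − 1/5.56²) = 0.98369
Dilated lifetime: Δt = γτ₀ = 5.56 × 290 fs = 1612.4 fs
d = vΔt = 0.98369c × 1612.4 fs = 2.9491×10^8 m/s × 1.6124×10^-12 s = 0.476 mm

d ≈ 0.476 mm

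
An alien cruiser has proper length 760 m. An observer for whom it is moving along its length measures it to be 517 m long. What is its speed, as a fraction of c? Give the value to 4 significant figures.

γ = L₀/L = 760/517 = 1.47002
β = √(1 − 1/γ²) = 0.7330

β ≈ 0.7330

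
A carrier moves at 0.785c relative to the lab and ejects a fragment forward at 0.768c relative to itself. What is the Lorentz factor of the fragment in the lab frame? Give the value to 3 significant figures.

u_lab = (0.768 + 0.785)/(1 + 0.768×0.785) = 1.553/1.60288 = 0.968881
γ = 1/√(1 − 0.968881²) = 4.04

γ ≈ 4.04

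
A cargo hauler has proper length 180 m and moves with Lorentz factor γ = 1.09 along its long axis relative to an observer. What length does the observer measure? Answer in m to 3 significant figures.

L ≈ 165 m

γ = 1.09 (given)
Length contraction: L = L₀/γ = 180/1.09 = 165 m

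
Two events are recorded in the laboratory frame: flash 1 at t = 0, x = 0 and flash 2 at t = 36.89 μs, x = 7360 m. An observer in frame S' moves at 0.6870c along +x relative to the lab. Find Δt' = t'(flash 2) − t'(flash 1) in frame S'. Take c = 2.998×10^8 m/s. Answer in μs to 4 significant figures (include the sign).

Δt' ≈ 27.56 μs

γ = 1/√(1 − 0.6870²) = 1.37616
Δt' = γ(Δt − vΔx/c²) = 1.37616 × (36.89 μs − 0.6870×7360 m / (2.998×10^8 m/s))
= 1.37616 × (20.0244 μs) = 27.56 μs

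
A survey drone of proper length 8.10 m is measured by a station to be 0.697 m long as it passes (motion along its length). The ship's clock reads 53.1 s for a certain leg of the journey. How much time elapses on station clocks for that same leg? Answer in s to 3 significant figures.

Δt ≈ 617 s

Length contraction ⇒ γ = L₀/L = 8.10/0.697 = 11.621
Time dilation: Δt = γτ₀ = 11.621 × 53.1 s = 617 s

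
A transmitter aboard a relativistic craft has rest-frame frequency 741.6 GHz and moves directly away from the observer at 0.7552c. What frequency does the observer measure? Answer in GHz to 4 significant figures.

Relativistic Doppler: f_obs = f_src √((1−β)/(1+β))
= 741.6 × √(0.244800/1.75520) = 741.6 × 0.373459 = 277.0 GHz

f_obs ≈ 277.0 GHz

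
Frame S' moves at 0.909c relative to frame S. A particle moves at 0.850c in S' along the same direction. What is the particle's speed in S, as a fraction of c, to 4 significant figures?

Relativistic velocity addition: u = (u' + v)/(1 + u'v/c²)
= (0.850 + 0.909)/(1 + 0.850×0.909) = 1.759/1.77265 = 0.9923

u ≈ 0.9923c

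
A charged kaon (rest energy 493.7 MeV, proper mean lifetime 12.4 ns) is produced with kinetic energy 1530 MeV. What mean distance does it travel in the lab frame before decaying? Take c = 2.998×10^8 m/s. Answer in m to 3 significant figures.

γ = 1 + K/(m₀c²) = 1 + 1530/493.7 = 4.0990
β = √(1 − 1/γ²) = 0.96979
Dilated lifetime: γτ₀ = 4.0990 × 12.4 ns = 50.828 ns
d = βc·γτ₀ = 0.96979 × (2.998×10^8 m/s) × 5.0828×10^-8 s = 14.8 m

d ≈ 14.8 m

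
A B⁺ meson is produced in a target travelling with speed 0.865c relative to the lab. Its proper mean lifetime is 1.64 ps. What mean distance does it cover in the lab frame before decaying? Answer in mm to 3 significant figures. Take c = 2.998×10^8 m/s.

d ≈ 0.848 mm

γ = 1/√(1 − 0.865²) = 1.9929
Dilated lifetime: Δt = γτ₀ = 1.9929 × 1.64 ps = 3.2684 ps
d = vΔt = 0.865c × 3.2684 ps = 2.5933×10^8 m/s × 3.2684×10^-12 s = 0.848 mm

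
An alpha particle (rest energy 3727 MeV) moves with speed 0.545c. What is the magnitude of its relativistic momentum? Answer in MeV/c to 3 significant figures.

γ = 1/√(1 − 0.545²) = 1.1927
p = γβm₀c = 1.1927 × 0.545 × 3727 MeV/c = 2420 MeV/c

p ≈ 2420 MeV/c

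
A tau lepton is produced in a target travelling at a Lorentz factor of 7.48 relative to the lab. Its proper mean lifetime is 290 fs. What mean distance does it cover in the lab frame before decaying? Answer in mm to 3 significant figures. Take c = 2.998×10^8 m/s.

β = √(1 − 1/γ²) = √(1 − 1/7.48²) = 0.99102
Dilated lifetime: Δt = γτ₀ = 7.48 × 290 fs = 2169.2 fs
d = vΔt = 0.99102c × 2169.2 fs = 2.9711×10^8 m/s × 2.1692×10^-12 s = 0.644 mm

d ≈ 0.644 mm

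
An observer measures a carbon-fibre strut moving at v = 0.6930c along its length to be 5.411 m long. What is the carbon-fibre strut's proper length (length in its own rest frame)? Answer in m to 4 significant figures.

γ = 1/√(1 − 0.6930²) = 1.38708
L₀ = γL = 1.38708 × 5.411 = 7.506 m

L₀ ≈ 7.506 m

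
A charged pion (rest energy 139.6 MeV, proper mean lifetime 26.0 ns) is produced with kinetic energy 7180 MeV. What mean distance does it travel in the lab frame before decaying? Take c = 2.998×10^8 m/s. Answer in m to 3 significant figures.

d ≈ 409 m

γ = 1 + K/(m₀c²) = 1 + 7180/139.6 = 52.433
β = √(1 − 1/γ²) = 0.99982
Dilated lifetime: γτ₀ = 52.433 × 26.0 ns = 1363.2 ns
d = βc·γτ₀ = 0.99982 × (2.998×10^8 m/s) × 1.3632×10^-6 s = 409 m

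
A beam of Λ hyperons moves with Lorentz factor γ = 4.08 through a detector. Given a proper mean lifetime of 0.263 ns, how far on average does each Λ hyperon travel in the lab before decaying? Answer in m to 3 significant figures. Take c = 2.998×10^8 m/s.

d ≈ 0.312 m

β = √(1 − 1/γ²) = √(1 − 1/4.08²) = 0.96950
Dilated lifetime: Δt = γτ₀ = 4.08 × 0.263 ns = 1.0730 ns
d = vΔt = 0.96950c × 1.0730 ns = 2.9066×10^8 m/s × 1.0730×10^-9 s = 0.312 m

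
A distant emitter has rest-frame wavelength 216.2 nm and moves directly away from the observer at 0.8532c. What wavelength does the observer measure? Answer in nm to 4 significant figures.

λ_obs ≈ 768.2 nm

Relativistic Doppler: λ_obs = λ_src √((1+β)/(1−β))
= 216.2 × √(1.85320/0.146800) = 216.2 × 3.55302 = 768.2 nm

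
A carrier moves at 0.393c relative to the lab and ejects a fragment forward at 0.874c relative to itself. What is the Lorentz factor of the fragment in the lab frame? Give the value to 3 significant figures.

u_lab = (0.874 + 0.393)/(1 + 0.874×0.393) = 1.267/1.34348 = 0.943072
γ = 1/√(1 − 0.943072²) = 3.01

γ ≈ 3.01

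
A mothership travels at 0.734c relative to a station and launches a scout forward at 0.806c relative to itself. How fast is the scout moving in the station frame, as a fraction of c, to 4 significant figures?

u ≈ 0.9676c

Compose boost 2: (0.806 + 0.734)/(1 + 0.806×0.734) = 1.540/1.59160 = 0.9676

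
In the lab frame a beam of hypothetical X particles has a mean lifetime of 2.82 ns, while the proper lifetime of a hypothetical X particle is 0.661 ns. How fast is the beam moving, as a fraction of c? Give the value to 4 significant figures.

β ≈ 0.9721

γ = Δt/τ₀ = 2.82/0.661 = 4.26626
β = √(1 − 1/γ²) = √(1 − 1/4.26626²) = 0.9721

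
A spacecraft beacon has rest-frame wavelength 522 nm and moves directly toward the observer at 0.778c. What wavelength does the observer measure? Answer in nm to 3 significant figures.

Relativistic Doppler: λ_obs = λ_src √((1−β)/(1+β))
= 522 × √(0.22200/1.7780) = 522 × 0.35335 = 184 nm

λ_obs ≈ 184 nm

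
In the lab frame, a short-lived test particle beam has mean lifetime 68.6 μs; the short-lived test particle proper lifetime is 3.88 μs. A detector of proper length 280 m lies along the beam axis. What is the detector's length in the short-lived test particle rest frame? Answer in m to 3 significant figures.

L ≈ 15.8 m

Time dilation ⇒ γ = Δt/τ₀ = 68.6/3.88 = 17.680
Length contraction: L = L₀/γ = 280/17.680 = 15.8 m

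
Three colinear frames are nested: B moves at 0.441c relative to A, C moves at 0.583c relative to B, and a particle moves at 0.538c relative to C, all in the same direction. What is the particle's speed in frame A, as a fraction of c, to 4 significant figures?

Compose boost 2: (0.583 + 0.441)/(1 + 0.583×0.441) = 1.024/1.25710 = 0.814571
Compose boost 3: (0.538 + 0.814571)/(1 + 0.538×0.814571) = 1.35257/1.43824 = 0.9404

u ≈ 0.9404c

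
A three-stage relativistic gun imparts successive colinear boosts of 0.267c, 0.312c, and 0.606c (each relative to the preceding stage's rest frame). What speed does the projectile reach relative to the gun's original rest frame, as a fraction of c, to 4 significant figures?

Compose boost 2: (0.312 + 0.267)/(1 + 0.312×0.267) = 0.5790/1.08330 = 0.534476
Compose boost 3: (0.606 + 0.534476)/(1 + 0.606×0.534476) = 1.14048/1.32389 = 0.8615

u ≈ 0.8615c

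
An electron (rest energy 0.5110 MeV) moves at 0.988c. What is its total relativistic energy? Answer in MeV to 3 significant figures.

γ = 1/√(1 − 0.988²) = 6.4744
E = γm₀c² = 6.4744 × 0.5110 MeV = 3.31 MeV

E ≈ 3.31 MeV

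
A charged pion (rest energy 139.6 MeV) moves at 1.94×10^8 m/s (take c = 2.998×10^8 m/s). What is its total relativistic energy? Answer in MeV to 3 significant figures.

E ≈ 183 MeV

β = v/c = 1.94×10^8 / 2.998×10^8 = 0.64710
γ = 1/√(1 − 0.64710²) = 1.3116
E = γm₀c² = 1.3116 × 139.6 MeV = 183 MeV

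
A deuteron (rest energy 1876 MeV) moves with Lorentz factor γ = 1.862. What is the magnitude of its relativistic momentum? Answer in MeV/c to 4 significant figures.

p ≈ 2947 MeV/c

β = √(1 − 1/γ²) = √(1 − 1/1.862²) = 0.843546
p = γβm₀c = 1.862 × 0.843546 × 1876 MeV/c = 2947 MeV/c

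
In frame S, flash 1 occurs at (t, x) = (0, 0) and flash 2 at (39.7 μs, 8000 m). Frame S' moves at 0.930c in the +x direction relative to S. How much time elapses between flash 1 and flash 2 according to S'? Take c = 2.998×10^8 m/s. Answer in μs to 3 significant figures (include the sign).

γ = 1/√(1 − 0.930²) = 2.7206
Δt' = γ(Δt − vΔx/c²) = 2.7206 × (39.7 μs − 0.930×8000 m / (2.998×10^8 m/s))
= 2.7206 × (14.883 μs) = 40.5 μs

Δt' ≈ 40.5 μs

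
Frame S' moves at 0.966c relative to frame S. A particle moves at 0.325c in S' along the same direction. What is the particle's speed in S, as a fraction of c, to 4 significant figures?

Relativistic velocity addition: u = (u' + v)/(1 + u'v/c²)
= (0.325 + 0.966)/(1 + 0.325×0.966) = 1.291/1.31395 = 0.9825

u ≈ 0.9825c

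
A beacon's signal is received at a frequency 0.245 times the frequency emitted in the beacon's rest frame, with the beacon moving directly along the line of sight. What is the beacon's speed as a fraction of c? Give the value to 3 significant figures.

f_obs/f_src = √((1−β)/(1+β)) = 0.245  ⇒  (1−β)/(1+β) = 0.060025
β = |1 − D²|/(1 + D²) = |1 − 0.060025|/(1 + 0.060025) = 0.887

β ≈ 0.887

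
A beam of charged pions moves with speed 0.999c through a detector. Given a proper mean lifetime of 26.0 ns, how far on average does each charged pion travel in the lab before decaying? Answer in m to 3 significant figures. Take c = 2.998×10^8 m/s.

γ = 1/√(1 − 0.999²) = 22.366
Dilated lifetime: Δt = γτ₀ = 22.366 × 26.0 ns = 581.52 ns
d = vΔt = 0.999c × 581.52 ns = 2.9950×10^8 m/s × 5.8152×10^-7 s = 174 m

d ≈ 174 m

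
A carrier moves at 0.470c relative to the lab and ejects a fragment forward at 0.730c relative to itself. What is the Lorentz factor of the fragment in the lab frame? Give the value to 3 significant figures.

u_lab = (0.730 + 0.470)/(1 + 0.730×0.470) = 1.200/1.34310 = 0.893455
γ = 1/√(1 − 0.893455²) = 2.23

γ ≈ 2.23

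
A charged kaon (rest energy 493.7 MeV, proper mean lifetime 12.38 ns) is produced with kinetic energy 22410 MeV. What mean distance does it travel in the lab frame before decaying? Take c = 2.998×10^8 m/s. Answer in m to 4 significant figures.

d ≈ 172.1 m

γ = 1 + K/(m₀c²) = 1 + 22410/493.7 = 46.3919
β = √(1 − 1/γ²) = 0.999768
Dilated lifetime: γτ₀ = 46.3919 × 12.38 ns = 574.332 ns
d = βc·γτ₀ = 0.999768 × (2.998×10^8 m/s) × 5.74332×10^-7 s = 172.1 m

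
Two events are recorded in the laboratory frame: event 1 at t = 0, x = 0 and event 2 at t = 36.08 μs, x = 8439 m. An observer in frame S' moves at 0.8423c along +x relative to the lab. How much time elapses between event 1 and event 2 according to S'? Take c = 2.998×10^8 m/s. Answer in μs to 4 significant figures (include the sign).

γ = 1/√(1 − 0.8423²) = 1.85526
Δt' = γ(Δt − vΔx/c²) = 1.85526 × (36.08 μs − 0.8423×8439 m / (2.998×10^8 m/s))
= 1.85526 × (12.3703 μs) = 22.95 μs

Δt' ≈ 22.95 μs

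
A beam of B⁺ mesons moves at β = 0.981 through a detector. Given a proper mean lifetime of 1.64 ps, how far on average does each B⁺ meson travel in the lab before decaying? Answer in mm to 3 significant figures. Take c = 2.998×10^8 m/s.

γ = 1/√(1 − 0.981²) = 5.1544
Dilated lifetime: Δt = γτ₀ = 5.1544 × 1.64 ps = 8.4533 ps
d = vΔt = 0.981c × 8.4533 ps = 2.9410×10^8 m/s × 8.4533×10^-12 s = 2.49 mm

d ≈ 2.49 mm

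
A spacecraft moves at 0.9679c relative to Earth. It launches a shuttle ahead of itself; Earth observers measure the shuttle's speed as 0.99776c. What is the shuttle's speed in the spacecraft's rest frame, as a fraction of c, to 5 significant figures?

Inverse velocity addition: u' = (u − v)/(1 − uv/c²)
= (0.99776 − 0.9679)/(1 − 0.99776×0.9679) = 0.029860/0.03426810 = 0.87136

u' ≈ 0.87136c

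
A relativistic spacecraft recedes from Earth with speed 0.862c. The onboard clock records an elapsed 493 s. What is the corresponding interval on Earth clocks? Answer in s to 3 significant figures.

γ = 1/√(1 − 0.862²) = 1.9727
Time dilation: Δt = γτ₀ = 1.9727 × 493 s = 973 s

Δt ≈ 973 s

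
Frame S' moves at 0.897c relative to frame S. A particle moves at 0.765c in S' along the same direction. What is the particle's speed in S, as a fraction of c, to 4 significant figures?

u ≈ 0.9856c

Relativistic velocity addition: u = (u' + v)/(1 + u'v/c²)
= (0.765 + 0.897)/(1 + 0.765×0.897) = 1.662/1.68621 = 0.9856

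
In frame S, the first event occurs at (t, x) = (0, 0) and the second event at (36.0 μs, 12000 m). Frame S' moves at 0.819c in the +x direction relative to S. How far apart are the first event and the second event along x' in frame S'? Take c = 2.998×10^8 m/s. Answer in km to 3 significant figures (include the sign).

γ = 1/√(1 − 0.819²) = 1.7428
Δx' = γ(Δx − vΔt) = 1.7428 × (12000 m − 0.819×(2.998×10^8 m/s)×36.0×10^-6 s)
= 1.7428 × (3160.7 m) = 5.51 km

Δx' ≈ 5.51 km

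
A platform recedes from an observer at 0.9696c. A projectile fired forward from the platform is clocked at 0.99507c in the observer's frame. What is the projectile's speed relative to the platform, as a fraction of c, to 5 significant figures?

Inverse velocity addition: u' = (u − v)/(1 − uv/c²)
= (0.99507 − 0.9696)/(1 − 0.99507×0.9696) = 0.025470/0.03518013 = 0.72399

u' ≈ 0.72399c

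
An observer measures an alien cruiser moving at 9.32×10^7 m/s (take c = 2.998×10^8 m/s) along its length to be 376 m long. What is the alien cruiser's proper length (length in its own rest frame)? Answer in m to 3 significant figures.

L₀ ≈ 396 m

β = v/c = 9.32×10^7 / 2.998×10^8 = 0.31087
γ = 1/√(1 − 0.31087²) = 1.0521
L₀ = γL = 1.0521 × 376 = 396 m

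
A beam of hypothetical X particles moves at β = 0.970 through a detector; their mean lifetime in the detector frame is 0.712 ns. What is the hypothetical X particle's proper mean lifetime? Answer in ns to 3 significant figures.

γ = 1/√(1 − 0.970²) = 4.1135
Proper time: τ₀ = Δt/γ = 0.712/4.1135 = 0.173 ns

τ₀ ≈ 0.173 ns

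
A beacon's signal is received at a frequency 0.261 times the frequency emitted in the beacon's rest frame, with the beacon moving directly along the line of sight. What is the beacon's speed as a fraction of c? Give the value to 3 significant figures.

f_obs/f_src = √((1−β)/(1+β)) = 0.261  ⇒  (1−β)/(1+β) = 0.068121
β = |1 − D²|/(1 + D²) = |1 − 0.068121|/(1 + 0.068121) = 0.872

β ≈ 0.872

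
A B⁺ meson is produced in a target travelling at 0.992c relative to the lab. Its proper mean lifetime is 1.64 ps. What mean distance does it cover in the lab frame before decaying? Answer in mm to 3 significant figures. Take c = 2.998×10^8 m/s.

d ≈ 3.86 mm

γ = 1/√(1 − 0.992²) = 7.9216
Dilated lifetime: Δt = γτ₀ = 7.9216 × 1.64 ps = 12.991 ps
d = vΔt = 0.992c × 12.991 ps = 2.9740×10^8 m/s × 1.2991×10^-11 s = 3.86 mm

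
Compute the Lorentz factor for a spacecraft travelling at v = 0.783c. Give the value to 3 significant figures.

γ ≈ 1.61

γ = 1/√(1 − β²) = 1/√(1 − 0.783²) = 1/√(0.38691) = 1.61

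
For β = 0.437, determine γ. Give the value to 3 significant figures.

γ ≈ 1.11

γ = 1/√(1 − β²) = 1/√(1 − 0.437²) = 1/√(0.80903) = 1.11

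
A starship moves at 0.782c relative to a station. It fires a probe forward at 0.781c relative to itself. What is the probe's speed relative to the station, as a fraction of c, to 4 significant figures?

Relativistic velocity addition: u = (u' + v)/(1 + u'v/c²)
= (0.781 + 0.782)/(1 + 0.781×0.782) = 1.563/1.61074 = 0.9704

u ≈ 0.9704c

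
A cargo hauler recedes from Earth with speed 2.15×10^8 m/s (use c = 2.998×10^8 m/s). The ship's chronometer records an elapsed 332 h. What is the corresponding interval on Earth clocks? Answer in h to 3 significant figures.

Δt ≈ 476 h

β = v/c = 2.15×10^8 / 2.998×10^8 = 0.71714
γ = 1/√(1 − 0.71714²) = 1.4349
Time dilation: Δt = γτ₀ = 1.4349 × 332 h = 476 h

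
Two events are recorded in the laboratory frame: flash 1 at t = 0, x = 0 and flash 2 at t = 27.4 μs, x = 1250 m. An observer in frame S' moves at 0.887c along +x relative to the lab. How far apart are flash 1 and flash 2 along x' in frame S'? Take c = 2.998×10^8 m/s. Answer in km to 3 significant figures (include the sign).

γ = 1/√(1 − 0.887²) = 2.1656
Δx' = γ(Δx − vΔt) = 2.1656 × (1250 m − 0.887×(2.998×10^8 m/s)×27.4×10^-6 s)
= 2.1656 × (-6036.3 m) = -13.1 km

Δx' ≈ -13.1 km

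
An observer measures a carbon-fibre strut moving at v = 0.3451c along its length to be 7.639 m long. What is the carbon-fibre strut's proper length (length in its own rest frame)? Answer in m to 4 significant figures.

L₀ ≈ 8.139 m

γ = 1/√(1 − 0.3451²) = 1.06546
L₀ = γL = 1.06546 × 7.639 = 8.139 m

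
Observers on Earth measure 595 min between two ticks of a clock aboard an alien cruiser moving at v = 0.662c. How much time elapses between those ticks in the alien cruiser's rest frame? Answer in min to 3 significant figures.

γ = 1/√(1 − 0.662²) = 1.3342
Proper time: τ₀ = Δt/γ = 595/1.3342 = 446 min

τ₀ ≈ 446 min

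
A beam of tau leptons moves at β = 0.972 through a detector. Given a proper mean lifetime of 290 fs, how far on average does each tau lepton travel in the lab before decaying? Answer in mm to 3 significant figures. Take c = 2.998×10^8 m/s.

d ≈ 0.360 mm

γ = 1/√(1 − 0.972²) = 4.2557
Dilated lifetime: Δt = γτ₀ = 4.2557 × 290 fs = 1234.1 fs
d = vΔt = 0.972c × 1234.1 fs = 2.9141×10^8 m/s × 1.2341×10^-12 s = 0.360 mm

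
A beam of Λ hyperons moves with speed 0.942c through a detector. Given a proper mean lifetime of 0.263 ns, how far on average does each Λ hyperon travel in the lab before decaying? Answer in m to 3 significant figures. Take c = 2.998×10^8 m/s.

d ≈ 0.221 m

γ = 1/√(1 − 0.942²) = 2.9796
Dilated lifetime: Δt = γτ₀ = 2.9796 × 0.263 ns = 0.78364 ns
d = vΔt = 0.942c × 0.78364 ns = 2.8241×10^8 m/s × 7.8364×10^-10 s = 0.221 m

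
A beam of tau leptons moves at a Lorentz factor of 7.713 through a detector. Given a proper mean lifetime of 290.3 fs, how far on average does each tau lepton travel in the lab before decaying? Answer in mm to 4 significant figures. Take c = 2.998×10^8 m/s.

β = √(1 − 1/γ²) = √(1 − 1/7.713²) = 0.991560
Dilated lifetime: Δt = γτ₀ = 7.713 × 290.3 fs = 2239.08 fs
d = vΔt = 0.991560c × 2239.08 fs = 2.97270×10^8 m/s × 2.23908×10^-12 s = 0.6656 mm

d ≈ 0.6656 mm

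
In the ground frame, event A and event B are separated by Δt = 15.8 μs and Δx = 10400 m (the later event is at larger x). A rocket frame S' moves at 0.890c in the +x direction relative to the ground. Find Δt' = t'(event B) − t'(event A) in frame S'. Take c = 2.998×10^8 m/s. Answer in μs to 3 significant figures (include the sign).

Δt' ≈ -33.1 μs

γ = 1/√(1 − 0.890²) = 2.1932
Δt' = γ(Δt − vΔx/c²) = 2.1932 × (15.8 μs − 0.890×10400 m / (2.998×10^8 m/s))
= 2.1932 × (-15.074 μs) = -33.1 μs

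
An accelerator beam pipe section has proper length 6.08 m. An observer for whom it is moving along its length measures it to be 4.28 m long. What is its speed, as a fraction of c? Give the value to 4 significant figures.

γ = L₀/L = 6.08/4.28 = 1.42056
β = √(1 − 1/γ²) = 0.7103

β ≈ 0.7103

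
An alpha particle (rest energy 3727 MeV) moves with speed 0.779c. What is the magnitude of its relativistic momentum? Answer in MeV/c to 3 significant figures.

p ≈ 4630 MeV/c

γ = 1/√(1 − 0.779²) = 1.5948
p = γβm₀c = 1.5948 × 0.779 × 3727 MeV/c = 4630 MeV/c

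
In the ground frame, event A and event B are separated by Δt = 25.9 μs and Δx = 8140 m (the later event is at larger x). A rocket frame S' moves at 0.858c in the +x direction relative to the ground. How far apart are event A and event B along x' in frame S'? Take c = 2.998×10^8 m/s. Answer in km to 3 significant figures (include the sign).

γ = 1/√(1 − 0.858²) = 1.9469
Δx' = γ(Δx − vΔt) = 1.9469 × (8140 m − 0.858×(2.998×10^8 m/s)×25.9×10^-6 s)
= 1.9469 × (1477.8 m) = 2.88 km

Δx' ≈ 2.88 km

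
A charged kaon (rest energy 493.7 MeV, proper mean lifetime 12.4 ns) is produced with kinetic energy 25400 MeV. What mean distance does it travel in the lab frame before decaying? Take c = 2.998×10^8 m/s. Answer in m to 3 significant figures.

γ = 1 + K/(m₀c²) = 1 + 25400/493.7 = 52.448
β = √(1 − 1/γ²) = 0.99982
Dilated lifetime: γτ₀ = 52.448 × 12.4 ns = 650.36 ns
d = βc·γτ₀ = 0.99982 × (2.998×10^8 m/s) × 6.5036×10^-7 s = 195 m

d ≈ 195 m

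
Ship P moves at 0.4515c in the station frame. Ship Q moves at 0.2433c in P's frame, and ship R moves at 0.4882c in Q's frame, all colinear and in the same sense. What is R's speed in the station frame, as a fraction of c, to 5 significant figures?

Compose boost 2: (0.2433 + 0.4515)/(1 + 0.2433×0.4515) = 0.69480/1.109850 = 0.6260306
Compose boost 3: (0.4882 + 0.6260306)/(1 + 0.4882×0.6260306) = 1.114231/1.305628 = 0.85341

u ≈ 0.85341c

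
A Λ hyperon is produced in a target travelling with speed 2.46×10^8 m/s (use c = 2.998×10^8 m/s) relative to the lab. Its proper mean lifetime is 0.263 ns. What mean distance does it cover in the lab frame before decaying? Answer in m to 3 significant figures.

β = v/c = 2.46×10^8 / 2.998×10^8 = 0.82055
γ = 1/√(1 − 0.82055²) = 1.7495
Dilated lifetime: Δt = γτ₀ = 1.7495 × 0.263 ns = 0.46013 ns
d = vΔt = 0.82055c × 0.46013 ns = 2.4600×10^8 m/s × 4.6013×10^-10 s = 0.113 m

d ≈ 0.113 m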